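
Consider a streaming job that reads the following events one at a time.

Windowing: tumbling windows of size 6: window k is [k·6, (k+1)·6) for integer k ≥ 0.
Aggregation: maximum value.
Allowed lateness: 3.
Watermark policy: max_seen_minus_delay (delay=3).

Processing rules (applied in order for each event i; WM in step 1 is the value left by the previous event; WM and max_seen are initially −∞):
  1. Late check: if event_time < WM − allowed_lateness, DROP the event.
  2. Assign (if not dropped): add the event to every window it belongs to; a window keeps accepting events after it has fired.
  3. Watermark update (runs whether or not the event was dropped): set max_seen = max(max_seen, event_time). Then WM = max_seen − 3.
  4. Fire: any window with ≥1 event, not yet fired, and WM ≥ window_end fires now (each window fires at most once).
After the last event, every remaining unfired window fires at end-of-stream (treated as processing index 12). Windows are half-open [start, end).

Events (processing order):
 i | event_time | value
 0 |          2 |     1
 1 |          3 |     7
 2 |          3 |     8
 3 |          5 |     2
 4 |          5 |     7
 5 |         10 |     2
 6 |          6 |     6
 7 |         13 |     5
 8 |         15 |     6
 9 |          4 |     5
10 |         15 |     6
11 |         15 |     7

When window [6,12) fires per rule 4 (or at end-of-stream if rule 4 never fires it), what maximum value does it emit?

6

i=0 t=2 v=1: → [0,6); WM=-1
i=1 t=3 v=7: → [0,6); WM=0
i=2 t=3 v=8: → [0,6); WM=0
i=3 t=5 v=2: → [0,6); WM=2
i=4 t=5 v=7: → [0,6); WM=2
i=5 t=10 v=2: → [6,12); WM=7; [0,6) fires=8
i=6 t=6 v=6: → [6,12); WM=7
i=7 t=13 v=5: → [12,18); WM=10
i=8 t=15 v=6: → [12,18); WM=12; [6,12) fires=6
i=9 t=4 v=5: DROP (t<12-3); WM=12
i=10 t=15 v=6: → [12,18); WM=12
i=11 t=15 v=7: → [12,18); WM=12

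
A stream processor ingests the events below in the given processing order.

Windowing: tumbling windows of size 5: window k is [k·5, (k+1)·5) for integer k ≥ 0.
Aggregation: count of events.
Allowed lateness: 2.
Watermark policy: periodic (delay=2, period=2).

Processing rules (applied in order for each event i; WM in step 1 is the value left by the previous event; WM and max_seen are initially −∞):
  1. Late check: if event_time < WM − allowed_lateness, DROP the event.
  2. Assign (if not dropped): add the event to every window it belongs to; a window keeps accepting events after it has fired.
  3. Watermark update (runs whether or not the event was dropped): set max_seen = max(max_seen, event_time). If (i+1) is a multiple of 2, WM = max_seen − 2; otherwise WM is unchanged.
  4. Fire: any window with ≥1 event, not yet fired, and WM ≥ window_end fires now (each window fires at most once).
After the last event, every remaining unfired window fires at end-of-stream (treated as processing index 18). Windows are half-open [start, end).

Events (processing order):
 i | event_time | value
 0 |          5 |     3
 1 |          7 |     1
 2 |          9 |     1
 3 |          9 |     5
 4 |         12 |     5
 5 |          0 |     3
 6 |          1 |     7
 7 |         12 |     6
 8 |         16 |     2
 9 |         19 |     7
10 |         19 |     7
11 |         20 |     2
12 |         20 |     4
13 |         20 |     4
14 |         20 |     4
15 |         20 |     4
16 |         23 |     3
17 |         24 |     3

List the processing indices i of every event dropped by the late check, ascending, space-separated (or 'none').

i=0 t=5 v=3: → [5,10); WM=−∞
i=1 t=7 v=1: → [5,10); WM=5
i=2 t=9 v=1: → [5,10); WM=5
i=3 t=9 v=5: → [5,10); WM=7
i=4 t=12 v=5: → [10,15); WM=7
i=5 t=0 v=3: DROP (t<7-2); WM=10; [5,10) fires=4
i=6 t=1 v=7: DROP (t<10-2); WM=10
i=7 t=12 v=6: → [10,15); WM=10
i=8 t=16 v=2: → [15,20); WM=10
i=9 t=19 v=7: → [15,20); WM=17; [10,15) fires=2
i=10 t=19 v=7: → [15,20); WM=17
i=11 t=20 v=2: → [20,25); WM=18
i=12 t=20 v=4: → [20,25); WM=18
i=13 t=20 v=4: → [20,25); WM=18
i=14 t=20 v=4: → [20,25); WM=18
i=15 t=20 v=4: → [20,25); WM=18
i=16 t=23 v=3: → [20,25); WM=18
i=17 t=24 v=3: → [20,25); WM=22; [15,20) fires=3

5 6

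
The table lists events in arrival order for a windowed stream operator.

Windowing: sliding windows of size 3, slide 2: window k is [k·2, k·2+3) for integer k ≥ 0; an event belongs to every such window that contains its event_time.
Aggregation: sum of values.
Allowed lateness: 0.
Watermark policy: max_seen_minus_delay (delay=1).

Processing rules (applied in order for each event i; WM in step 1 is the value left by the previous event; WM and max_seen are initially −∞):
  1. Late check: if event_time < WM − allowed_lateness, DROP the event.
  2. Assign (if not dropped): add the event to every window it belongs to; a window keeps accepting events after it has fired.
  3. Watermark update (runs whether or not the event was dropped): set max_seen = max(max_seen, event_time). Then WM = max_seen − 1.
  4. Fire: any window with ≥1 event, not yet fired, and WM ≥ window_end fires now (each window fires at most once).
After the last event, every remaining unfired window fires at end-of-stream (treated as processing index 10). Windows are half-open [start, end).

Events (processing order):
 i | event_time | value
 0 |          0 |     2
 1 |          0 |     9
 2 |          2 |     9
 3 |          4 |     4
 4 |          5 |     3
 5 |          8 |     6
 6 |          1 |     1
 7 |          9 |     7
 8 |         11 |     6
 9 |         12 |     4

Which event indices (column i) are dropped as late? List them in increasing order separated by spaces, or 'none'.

i=0 t=0 v=2: → [0,3); WM=-1
i=1 t=0 v=9: → [0,3); WM=-1
i=2 t=2 v=9: → [2,5),[0,3); WM=1
i=3 t=4 v=4: → [4,7),[2,5); WM=3; [0,3) fires=20
i=4 t=5 v=3: → [4,7); WM=4
i=5 t=8 v=6: → [8,11),[6,9); WM=7; [2,5) fires=13 [4,7) fires=7
i=6 t=1 v=1: DROP (t<7-0); WM=7
i=7 t=9 v=7: → [8,11); WM=8
i=8 t=11 v=6: → [10,13); WM=10; [6,9) fires=6
i=9 t=12 v=4: → [12,15),[10,13); WM=11; [8,11) fires=13

6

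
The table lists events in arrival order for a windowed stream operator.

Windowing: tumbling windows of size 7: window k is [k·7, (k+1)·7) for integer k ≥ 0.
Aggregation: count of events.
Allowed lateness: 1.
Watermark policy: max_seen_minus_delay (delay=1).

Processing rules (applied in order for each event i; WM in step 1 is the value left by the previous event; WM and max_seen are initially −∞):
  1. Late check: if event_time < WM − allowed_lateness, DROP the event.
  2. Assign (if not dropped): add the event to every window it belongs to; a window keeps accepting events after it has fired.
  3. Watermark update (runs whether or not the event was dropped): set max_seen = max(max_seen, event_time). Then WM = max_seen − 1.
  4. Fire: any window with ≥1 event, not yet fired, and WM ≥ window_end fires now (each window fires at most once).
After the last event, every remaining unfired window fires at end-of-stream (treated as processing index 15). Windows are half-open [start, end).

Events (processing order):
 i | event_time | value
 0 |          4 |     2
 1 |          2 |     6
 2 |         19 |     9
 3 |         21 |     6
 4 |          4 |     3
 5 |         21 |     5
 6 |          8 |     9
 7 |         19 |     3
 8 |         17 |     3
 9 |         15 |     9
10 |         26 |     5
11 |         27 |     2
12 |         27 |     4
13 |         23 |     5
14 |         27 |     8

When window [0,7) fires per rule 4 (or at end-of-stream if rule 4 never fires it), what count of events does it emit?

2

i=0 t=4 v=2: → [0,7); WM=3
i=1 t=2 v=6: → [0,7); WM=3
i=2 t=19 v=9: → [14,21); WM=18; [0,7) fires=2
i=3 t=21 v=6: → [21,28); WM=20
i=4 t=4 v=3: DROP (t<20-1); WM=20
i=5 t=21 v=5: → [21,28); WM=20
i=6 t=8 v=9: DROP (t<20-1); WM=20
i=7 t=19 v=3: → [14,21); WM=20
i=8 t=17 v=3: DROP (t<20-1); WM=20
i=9 t=15 v=9: DROP (t<20-1); WM=20
i=10 t=26 v=5: → [21,28); WM=25; [14,21) fires=2
i=11 t=27 v=2: → [21,28); WM=26
i=12 t=27 v=4: → [21,28); WM=26
i=13 t=23 v=5: DROP (t<26-1); WM=26
i=14 t=27 v=8: → [21,28); WM=26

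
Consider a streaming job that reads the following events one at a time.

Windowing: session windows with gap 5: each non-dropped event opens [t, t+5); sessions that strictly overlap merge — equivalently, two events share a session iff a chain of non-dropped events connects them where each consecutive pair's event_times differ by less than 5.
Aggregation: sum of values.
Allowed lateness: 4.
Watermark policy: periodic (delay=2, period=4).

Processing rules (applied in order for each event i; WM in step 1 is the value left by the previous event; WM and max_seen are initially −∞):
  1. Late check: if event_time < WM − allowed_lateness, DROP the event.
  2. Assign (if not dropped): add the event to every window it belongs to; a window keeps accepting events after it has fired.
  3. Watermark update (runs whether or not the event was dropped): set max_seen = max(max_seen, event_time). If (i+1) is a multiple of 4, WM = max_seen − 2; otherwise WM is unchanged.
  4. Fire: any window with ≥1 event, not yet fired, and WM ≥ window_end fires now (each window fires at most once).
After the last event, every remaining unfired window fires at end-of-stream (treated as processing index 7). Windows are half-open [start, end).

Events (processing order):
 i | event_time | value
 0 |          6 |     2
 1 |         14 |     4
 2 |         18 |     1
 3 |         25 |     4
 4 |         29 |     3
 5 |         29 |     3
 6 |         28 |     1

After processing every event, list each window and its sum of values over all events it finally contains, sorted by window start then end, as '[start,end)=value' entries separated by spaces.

[6,11)=2 [14,23)=5 [25,34)=11

i=0 t=6 v=2: → [6,11); WM=−∞
i=1 t=14 v=4: → [14,19); WM=−∞
i=2 t=18 v=1: → [14,23); WM=−∞
i=3 t=25 v=4: → [25,30); WM=23
i=4 t=29 v=3: → [25,34); WM=23
i=5 t=29 v=3: → [25,34); WM=23
i=6 t=28 v=1: → [25,34); WM=23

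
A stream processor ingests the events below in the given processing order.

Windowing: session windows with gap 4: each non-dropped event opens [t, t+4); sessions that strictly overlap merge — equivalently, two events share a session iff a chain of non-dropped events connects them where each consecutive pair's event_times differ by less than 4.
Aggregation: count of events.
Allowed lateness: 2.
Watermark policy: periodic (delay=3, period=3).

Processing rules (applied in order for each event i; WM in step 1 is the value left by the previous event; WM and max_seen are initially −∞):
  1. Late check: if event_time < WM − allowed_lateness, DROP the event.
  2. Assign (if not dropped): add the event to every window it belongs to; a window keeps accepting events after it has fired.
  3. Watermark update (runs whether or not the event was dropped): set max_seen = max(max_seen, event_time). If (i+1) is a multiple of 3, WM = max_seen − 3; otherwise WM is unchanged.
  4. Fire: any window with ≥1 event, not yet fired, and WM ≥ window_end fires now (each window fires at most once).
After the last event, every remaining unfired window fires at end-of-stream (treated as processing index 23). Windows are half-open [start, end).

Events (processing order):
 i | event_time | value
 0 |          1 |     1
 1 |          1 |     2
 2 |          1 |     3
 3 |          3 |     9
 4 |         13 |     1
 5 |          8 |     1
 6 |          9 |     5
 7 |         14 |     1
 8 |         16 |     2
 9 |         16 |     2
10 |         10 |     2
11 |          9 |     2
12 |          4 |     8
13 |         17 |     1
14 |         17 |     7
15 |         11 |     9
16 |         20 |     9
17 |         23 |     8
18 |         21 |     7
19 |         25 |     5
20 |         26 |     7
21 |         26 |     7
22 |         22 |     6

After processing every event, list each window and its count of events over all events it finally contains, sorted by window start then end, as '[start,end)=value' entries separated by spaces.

[1,7)=4 [8,13)=2 [13,30)=13

i=0 t=1 v=1: → [1,5); WM=−∞
i=1 t=1 v=2: → [1,5); WM=−∞
i=2 t=1 v=3: → [1,5); WM=-2
i=3 t=3 v=9: → [1,7); WM=-2
i=4 t=13 v=1: → [13,17); WM=-2
i=5 t=8 v=1: → [8,12); WM=10
i=6 t=9 v=5: → [8,13); WM=10
i=7 t=14 v=1: → [13,18); WM=10
i=8 t=16 v=2: → [13,20); WM=13
i=9 t=16 v=2: → [13,20); WM=13
i=10 t=10 v=2: DROP (t<13-2); WM=13
i=11 t=9 v=2: DROP (t<13-2); WM=13
i=12 t=4 v=8: DROP (t<13-2); WM=13
i=13 t=17 v=1: → [13,21); WM=13
i=14 t=17 v=7: → [13,21); WM=14
i=15 t=11 v=9: DROP (t<14-2); WM=14
i=16 t=20 v=9: → [13,24); WM=14
i=17 t=23 v=8: → [13,27); WM=20
i=18 t=21 v=7: → [13,27); WM=20
i=19 t=25 v=5: → [13,29); WM=20
i=20 t=26 v=7: → [13,30); WM=23
i=21 t=26 v=7: → [13,30); WM=23
i=22 t=22 v=6: → [13,30); WM=23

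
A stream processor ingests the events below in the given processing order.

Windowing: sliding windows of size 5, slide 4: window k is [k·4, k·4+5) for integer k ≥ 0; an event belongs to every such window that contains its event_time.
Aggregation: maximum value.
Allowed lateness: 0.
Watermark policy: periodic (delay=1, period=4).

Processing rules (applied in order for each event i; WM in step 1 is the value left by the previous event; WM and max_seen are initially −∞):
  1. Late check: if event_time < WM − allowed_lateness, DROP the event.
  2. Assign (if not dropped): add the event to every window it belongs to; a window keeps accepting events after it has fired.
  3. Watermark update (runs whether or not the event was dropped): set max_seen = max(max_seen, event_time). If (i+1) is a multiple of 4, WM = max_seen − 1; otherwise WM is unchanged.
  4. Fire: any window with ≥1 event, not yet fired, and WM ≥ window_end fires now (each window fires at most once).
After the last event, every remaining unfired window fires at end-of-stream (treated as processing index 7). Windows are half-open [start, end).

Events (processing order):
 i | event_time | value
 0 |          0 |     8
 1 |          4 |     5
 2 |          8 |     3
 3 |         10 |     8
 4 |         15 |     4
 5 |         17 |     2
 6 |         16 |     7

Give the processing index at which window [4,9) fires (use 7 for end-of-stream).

3

i=0 t=0 v=8: → [0,5); WM=−∞
i=1 t=4 v=5: → [4,9),[0,5); WM=−∞
i=2 t=8 v=3: → [8,13),[4,9); WM=−∞
i=3 t=10 v=8: → [8,13); WM=9; [0,5) fires=8 [4,9) fires=5
i=4 t=15 v=4: → [12,17); WM=9
i=5 t=17 v=2: → [16,21); WM=9
i=6 t=16 v=7: → [16,21),[12,17); WM=9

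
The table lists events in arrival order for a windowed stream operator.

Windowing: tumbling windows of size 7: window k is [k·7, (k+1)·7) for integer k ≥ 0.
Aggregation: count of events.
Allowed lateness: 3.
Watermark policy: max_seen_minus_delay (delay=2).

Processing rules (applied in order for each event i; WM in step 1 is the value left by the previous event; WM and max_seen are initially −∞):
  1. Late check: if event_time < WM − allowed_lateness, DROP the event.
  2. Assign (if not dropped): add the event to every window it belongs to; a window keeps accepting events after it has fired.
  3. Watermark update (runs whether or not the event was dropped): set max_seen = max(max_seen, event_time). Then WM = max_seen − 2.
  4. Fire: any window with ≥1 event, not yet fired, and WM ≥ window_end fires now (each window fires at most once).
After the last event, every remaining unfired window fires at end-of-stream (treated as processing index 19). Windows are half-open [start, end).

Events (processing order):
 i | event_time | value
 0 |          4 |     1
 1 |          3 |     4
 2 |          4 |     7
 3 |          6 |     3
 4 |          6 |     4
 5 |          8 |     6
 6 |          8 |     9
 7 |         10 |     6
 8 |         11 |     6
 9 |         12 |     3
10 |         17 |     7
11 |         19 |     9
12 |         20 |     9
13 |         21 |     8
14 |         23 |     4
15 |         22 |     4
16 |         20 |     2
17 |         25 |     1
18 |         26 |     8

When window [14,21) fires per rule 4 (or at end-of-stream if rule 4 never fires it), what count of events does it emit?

i=0 t=4 v=1: → [0,7); WM=2
i=1 t=3 v=4: → [0,7); WM=2
i=2 t=4 v=7: → [0,7); WM=2
i=3 t=6 v=3: → [0,7); WM=4
i=4 t=6 v=4: → [0,7); WM=4
i=5 t=8 v=6: → [7,14); WM=6
i=6 t=8 v=9: → [7,14); WM=6
i=7 t=10 v=6: → [7,14); WM=8; [0,7) fires=5
i=8 t=11 v=6: → [7,14); WM=9
i=9 t=12 v=3: → [7,14); WM=10
i=10 t=17 v=7: → [14,21); WM=15; [7,14) fires=5
i=11 t=19 v=9: → [14,21); WM=17
i=12 t=20 v=9: → [14,21); WM=18
i=13 t=21 v=8: → [21,28); WM=19
i=14 t=23 v=4: → [21,28); WM=21; [14,21) fires=3
i=15 t=22 v=4: → [21,28); WM=21
i=16 t=20 v=2: → [14,21); WM=21
i=17 t=25 v=1: → [21,28); WM=23
i=18 t=26 v=8: → [21,28); WM=24

3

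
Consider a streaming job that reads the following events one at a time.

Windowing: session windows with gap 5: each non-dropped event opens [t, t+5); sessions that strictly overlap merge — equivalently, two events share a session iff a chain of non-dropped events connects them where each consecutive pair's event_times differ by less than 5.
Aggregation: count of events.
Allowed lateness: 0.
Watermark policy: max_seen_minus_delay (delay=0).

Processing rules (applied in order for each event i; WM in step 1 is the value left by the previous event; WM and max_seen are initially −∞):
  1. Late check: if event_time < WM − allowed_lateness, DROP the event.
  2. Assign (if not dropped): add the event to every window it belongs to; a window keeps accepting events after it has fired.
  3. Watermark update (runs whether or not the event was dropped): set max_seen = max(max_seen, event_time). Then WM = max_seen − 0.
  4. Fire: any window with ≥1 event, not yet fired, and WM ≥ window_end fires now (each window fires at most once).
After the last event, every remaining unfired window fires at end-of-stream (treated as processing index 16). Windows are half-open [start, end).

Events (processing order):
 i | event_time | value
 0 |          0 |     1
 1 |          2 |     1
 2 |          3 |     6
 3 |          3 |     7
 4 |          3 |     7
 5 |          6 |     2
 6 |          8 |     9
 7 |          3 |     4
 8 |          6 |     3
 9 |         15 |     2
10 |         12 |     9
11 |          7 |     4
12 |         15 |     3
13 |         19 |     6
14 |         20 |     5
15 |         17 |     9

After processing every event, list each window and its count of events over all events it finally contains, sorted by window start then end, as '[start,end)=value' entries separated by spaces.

i=0 t=0 v=1: → [0,5); WM=0
i=1 t=2 v=1: → [0,7); WM=2
i=2 t=3 v=6: → [0,8); WM=3
i=3 t=3 v=7: → [0,8); WM=3
i=4 t=3 v=7: → [0,8); WM=3
i=5 t=6 v=2: → [0,11); WM=6
i=6 t=8 v=9: → [0,13); WM=8
i=7 t=3 v=4: DROP (t<8-0); WM=8
i=8 t=6 v=3: DROP (t<8-0); WM=8
i=9 t=15 v=2: → [15,20); WM=15
i=10 t=12 v=9: DROP (t<15-0); WM=15
i=11 t=7 v=4: DROP (t<15-0); WM=15
i=12 t=15 v=3: → [15,20); WM=15
i=13 t=19 v=6: → [15,24); WM=19
i=14 t=20 v=5: → [15,25); WM=20
i=15 t=17 v=9: DROP (t<20-0); WM=20

[0,13)=7 [15,25)=4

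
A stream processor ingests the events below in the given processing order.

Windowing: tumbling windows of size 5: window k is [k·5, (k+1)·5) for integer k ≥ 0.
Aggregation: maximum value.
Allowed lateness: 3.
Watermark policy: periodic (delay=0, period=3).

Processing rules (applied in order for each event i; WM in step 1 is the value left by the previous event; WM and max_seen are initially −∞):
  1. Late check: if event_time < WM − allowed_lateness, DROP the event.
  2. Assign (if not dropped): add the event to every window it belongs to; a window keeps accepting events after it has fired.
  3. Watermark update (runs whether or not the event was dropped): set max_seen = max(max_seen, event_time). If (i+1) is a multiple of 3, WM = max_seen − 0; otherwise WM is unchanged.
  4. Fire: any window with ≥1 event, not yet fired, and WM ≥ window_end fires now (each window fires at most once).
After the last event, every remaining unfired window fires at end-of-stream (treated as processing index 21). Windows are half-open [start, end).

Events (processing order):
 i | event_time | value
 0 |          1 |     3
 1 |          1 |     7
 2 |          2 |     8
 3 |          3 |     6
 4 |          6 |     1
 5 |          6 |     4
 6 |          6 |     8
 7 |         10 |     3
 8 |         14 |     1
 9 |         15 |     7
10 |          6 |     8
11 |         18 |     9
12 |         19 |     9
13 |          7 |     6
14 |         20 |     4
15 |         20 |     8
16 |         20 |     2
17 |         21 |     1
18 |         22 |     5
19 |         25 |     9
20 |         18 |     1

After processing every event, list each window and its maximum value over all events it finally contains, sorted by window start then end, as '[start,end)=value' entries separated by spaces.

[0,5)=8 [5,10)=8 [10,15)=3 [15,20)=9 [20,25)=8 [25,30)=9

i=0 t=1 v=3: → [0,5); WM=−∞
i=1 t=1 v=7: → [0,5); WM=−∞
i=2 t=2 v=8: → [0,5); WM=2
i=3 t=3 v=6: → [0,5); WM=2
i=4 t=6 v=1: → [5,10); WM=2
i=5 t=6 v=4: → [5,10); WM=6; [0,5) fires=8
i=6 t=6 v=8: → [5,10); WM=6
i=7 t=10 v=3: → [10,15); WM=6
i=8 t=14 v=1: → [10,15); WM=14; [5,10) fires=8
i=9 t=15 v=7: → [15,20); WM=14
i=10 t=6 v=8: DROP (t<14-3); WM=14
i=11 t=18 v=9: → [15,20); WM=18; [10,15) fires=3
i=12 t=19 v=9: → [15,20); WM=18
i=13 t=7 v=6: DROP (t<18-3); WM=18
i=14 t=20 v=4: → [20,25); WM=20; [15,20) fires=9
i=15 t=20 v=8: → [20,25); WM=20
i=16 t=20 v=2: → [20,25); WM=20
i=17 t=21 v=1: → [20,25); WM=21
i=18 t=22 v=5: → [20,25); WM=21
i=19 t=25 v=9: → [25,30); WM=21
i=20 t=18 v=1: → [15,20); WM=25; [20,25) fires=8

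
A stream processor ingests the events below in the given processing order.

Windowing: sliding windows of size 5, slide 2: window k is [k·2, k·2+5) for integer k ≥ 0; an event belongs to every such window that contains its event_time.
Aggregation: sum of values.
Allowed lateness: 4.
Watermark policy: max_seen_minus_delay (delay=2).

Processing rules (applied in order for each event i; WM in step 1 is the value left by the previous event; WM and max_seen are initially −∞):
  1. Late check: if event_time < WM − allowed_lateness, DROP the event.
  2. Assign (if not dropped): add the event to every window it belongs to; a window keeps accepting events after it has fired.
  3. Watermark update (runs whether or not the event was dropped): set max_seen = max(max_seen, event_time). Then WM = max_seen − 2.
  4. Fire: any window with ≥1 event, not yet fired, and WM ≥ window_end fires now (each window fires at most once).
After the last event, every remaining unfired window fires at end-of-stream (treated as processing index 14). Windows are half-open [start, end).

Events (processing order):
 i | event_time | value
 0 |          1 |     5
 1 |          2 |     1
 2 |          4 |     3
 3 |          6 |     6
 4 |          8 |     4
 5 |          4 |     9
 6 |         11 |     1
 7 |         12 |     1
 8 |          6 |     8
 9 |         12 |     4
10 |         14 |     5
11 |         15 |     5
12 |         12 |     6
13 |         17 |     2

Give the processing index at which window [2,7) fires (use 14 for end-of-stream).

6

i=0 t=1 v=5: → [0,5); WM=-1
i=1 t=2 v=1: → [2,7),[0,5); WM=0
i=2 t=4 v=3: → [4,9),[2,7),[0,5); WM=2
i=3 t=6 v=6: → [6,11),[4,9),[2,7); WM=4
i=4 t=8 v=4: → [8,13),[6,11),[4,9); WM=6; [0,5) fires=9
i=5 t=4 v=9: → [4,9),[2,7),[0,5); WM=6
i=6 t=11 v=1: → [10,15),[8,13); WM=9; [2,7) fires=19 [4,9) fires=22
i=7 t=12 v=1: → [12,17),[10,15),[8,13); WM=10
i=8 t=6 v=8: → [6,11),[4,9),[2,7); WM=10
i=9 t=12 v=4: → [12,17),[10,15),[8,13); WM=10
i=10 t=14 v=5: → [14,19),[12,17),[10,15); WM=12; [6,11) fires=18
i=11 t=15 v=5: → [14,19),[12,17); WM=13; [8,13) fires=10
i=12 t=12 v=6: → [12,17),[10,15),[8,13); WM=13
i=13 t=17 v=2: → [16,21),[14,19); WM=15; [10,15) fires=17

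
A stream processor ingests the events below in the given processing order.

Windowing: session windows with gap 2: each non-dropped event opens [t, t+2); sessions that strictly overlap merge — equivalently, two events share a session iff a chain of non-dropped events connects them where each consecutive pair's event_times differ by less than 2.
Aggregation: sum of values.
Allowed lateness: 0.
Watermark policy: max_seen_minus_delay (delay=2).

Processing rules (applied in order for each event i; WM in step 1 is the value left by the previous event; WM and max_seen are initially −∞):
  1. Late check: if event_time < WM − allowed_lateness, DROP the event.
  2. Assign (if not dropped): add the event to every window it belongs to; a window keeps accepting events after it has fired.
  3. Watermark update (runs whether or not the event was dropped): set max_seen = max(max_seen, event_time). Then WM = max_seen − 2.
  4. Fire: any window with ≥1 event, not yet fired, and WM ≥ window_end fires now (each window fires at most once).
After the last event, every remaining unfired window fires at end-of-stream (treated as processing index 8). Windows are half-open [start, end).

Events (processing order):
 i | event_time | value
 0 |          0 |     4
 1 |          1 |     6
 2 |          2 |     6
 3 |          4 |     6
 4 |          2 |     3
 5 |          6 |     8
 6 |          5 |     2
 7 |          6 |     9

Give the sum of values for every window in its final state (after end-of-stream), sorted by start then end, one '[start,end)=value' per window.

i=0 t=0 v=4: → [0,2); WM=-2
i=1 t=1 v=6: → [0,3); WM=-1
i=2 t=2 v=6: → [0,4); WM=0
i=3 t=4 v=6: → [4,6); WM=2
i=4 t=2 v=3: → [0,4); WM=2
i=5 t=6 v=8: → [6,8); WM=4
i=6 t=5 v=2: → [4,8); WM=4
i=7 t=6 v=9: → [4,8); WM=4

[0,4)=19 [4,8)=25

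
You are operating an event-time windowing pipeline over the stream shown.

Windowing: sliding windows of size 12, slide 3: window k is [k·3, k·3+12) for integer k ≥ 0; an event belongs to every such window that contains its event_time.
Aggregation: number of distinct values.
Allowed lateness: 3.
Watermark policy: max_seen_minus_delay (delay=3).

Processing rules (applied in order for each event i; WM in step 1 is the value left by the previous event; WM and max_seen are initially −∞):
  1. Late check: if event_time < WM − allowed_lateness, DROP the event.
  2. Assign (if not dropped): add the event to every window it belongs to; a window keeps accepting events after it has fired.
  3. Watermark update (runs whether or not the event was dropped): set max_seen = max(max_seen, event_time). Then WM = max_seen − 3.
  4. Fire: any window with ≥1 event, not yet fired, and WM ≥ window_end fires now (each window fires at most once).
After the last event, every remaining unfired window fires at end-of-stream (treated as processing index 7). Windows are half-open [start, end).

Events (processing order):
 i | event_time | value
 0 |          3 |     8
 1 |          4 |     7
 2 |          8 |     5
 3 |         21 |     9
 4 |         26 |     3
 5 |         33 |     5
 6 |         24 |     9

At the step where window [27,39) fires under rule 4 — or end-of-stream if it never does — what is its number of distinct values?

i=0 t=3 v=8: → [3,15),[0,12); WM=0
i=1 t=4 v=7: → [3,15),[0,12); WM=1
i=2 t=8 v=5: → [6,18),[3,15),[0,12); WM=5
i=3 t=21 v=9: → [21,33),[18,30),[15,27),[12,24); WM=18; [0,12) fires=3 [3,15) fires=3 [6,18) fires=1
i=4 t=26 v=3: → [24,36),[21,33),[18,30),[15,27); WM=23
i=5 t=33 v=5: → [33,45),[30,42),[27,39),[24,36); WM=30; [12,24) fires=1 [15,27) fires=2 [18,30) fires=2
i=6 t=24 v=9: DROP (t<30-3); WM=30

1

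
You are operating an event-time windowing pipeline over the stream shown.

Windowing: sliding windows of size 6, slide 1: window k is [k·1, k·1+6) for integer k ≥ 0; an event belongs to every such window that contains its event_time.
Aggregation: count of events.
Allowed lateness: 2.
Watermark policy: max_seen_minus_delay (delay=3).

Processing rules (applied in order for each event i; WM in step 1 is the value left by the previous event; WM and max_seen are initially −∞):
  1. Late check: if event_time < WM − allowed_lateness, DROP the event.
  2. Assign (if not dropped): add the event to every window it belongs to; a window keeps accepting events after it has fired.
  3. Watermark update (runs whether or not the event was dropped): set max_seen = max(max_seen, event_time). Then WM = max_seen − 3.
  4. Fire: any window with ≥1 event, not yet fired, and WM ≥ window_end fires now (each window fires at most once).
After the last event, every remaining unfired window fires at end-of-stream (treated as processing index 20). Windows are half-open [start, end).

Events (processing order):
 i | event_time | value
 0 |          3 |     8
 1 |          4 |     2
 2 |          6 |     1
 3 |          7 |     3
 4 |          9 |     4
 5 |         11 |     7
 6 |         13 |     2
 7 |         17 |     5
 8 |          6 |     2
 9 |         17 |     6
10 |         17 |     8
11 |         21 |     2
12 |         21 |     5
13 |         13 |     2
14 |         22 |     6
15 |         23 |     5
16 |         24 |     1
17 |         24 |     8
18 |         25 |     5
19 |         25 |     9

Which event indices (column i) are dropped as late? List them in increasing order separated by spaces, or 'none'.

8 13

i=0 t=3 v=8: → [3,9),[2,8),[1,7),[0,6); WM=0
i=1 t=4 v=2: → [4,10),[3,9),[2,8),[1,7),[0,6); WM=1
i=2 t=6 v=1: → [6,12),[5,11),[4,10),[3,9),[2,8),[1,7); WM=3
i=3 t=7 v=3: → [7,13),[6,12),[5,11),[4,10),[3,9),[2,8); WM=4
i=4 t=9 v=4: → [9,15),[8,14),[7,13),[6,12),[5,11),[4,10); WM=6; [0,6) fires=2
i=5 t=11 v=7: → [11,17),[10,16),[9,15),[8,14),[7,13),[6,12); WM=8; [1,7) fires=3 [2,8) fires=4
i=6 t=13 v=2: → [13,19),[12,18),[11,17),[10,16),[9,15),[8,14); WM=10; [3,9) fires=4 [4,10) fires=4
i=7 t=17 v=5: → [17,23),[16,22),[15,21),[14,20),[13,19),[12,18); WM=14; [5,11) fires=3 [6,12) fires=4 [7,13) fires=3 [8,14) fires=3
i=8 t=6 v=2: DROP (t<14-2); WM=14
i=9 t=17 v=6: → [17,23),[16,22),[15,21),[14,20),[13,19),[12,18); WM=14
i=10 t=17 v=8: → [17,23),[16,22),[15,21),[14,20),[13,19),[12,18); WM=14
i=11 t=21 v=2: → [21,27),[20,26),[19,25),[18,24),[17,23),[16,22); WM=18; [9,15) fires=3 [10,16) fires=2 [11,17) fires=2 [12,18) fires=4
i=12 t=21 v=5: → [21,27),[20,26),[19,25),[18,24),[17,23),[16,22); WM=18
i=13 t=13 v=2: DROP (t<18-2); WM=18
i=14 t=22 v=6: → [22,28),[21,27),[20,26),[19,25),[18,24),[17,23); WM=19; [13,19) fires=4
i=15 t=23 v=5: → [23,29),[22,28),[21,27),[20,26),[19,25),[18,24); WM=20; [14,20) fires=3
i=16 t=24 v=1: → [24,30),[23,29),[22,28),[21,27),[20,26),[19,25); WM=21; [15,21) fires=3
i=17 t=24 v=8: → [24,30),[23,29),[22,28),[21,27),[20,26),[19,25); WM=21
i=18 t=25 v=5: → [25,31),[24,30),[23,29),[22,28),[21,27),[20,26); WM=22; [16,22) fires=5
i=19 t=25 v=9: → [25,31),[24,30),[23,29),[22,28),[21,27),[20,26); WM=22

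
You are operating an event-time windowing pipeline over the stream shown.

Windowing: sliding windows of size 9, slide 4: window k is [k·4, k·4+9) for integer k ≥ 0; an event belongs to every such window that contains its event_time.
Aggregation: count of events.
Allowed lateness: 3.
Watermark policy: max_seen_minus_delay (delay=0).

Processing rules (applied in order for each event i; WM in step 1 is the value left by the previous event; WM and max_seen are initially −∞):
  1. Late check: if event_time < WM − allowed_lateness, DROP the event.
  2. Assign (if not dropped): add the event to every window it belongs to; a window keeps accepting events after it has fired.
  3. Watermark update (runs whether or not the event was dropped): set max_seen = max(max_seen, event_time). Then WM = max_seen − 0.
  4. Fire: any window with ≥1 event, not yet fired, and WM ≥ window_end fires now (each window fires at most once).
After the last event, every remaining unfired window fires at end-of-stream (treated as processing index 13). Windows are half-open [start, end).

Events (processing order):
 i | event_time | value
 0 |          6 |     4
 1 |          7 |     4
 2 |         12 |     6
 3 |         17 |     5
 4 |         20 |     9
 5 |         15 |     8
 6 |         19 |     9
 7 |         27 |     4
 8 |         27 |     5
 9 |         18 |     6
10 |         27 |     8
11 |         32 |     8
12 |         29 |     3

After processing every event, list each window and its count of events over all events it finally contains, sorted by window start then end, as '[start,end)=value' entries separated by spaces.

i=0 t=6 v=4: → [4,13),[0,9); WM=6
i=1 t=7 v=4: → [4,13),[0,9); WM=7
i=2 t=12 v=6: → [12,21),[8,17),[4,13); WM=12; [0,9) fires=2
i=3 t=17 v=5: → [16,25),[12,21); WM=17; [4,13) fires=3 [8,17) fires=1
i=4 t=20 v=9: → [20,29),[16,25),[12,21); WM=20
i=5 t=15 v=8: DROP (t<20-3); WM=20
i=6 t=19 v=9: → [16,25),[12,21); WM=20
i=7 t=27 v=4: → [24,33),[20,29); WM=27; [12,21) fires=4 [16,25) fires=3
i=8 t=27 v=5: → [24,33),[20,29); WM=27
i=9 t=18 v=6: DROP (t<27-3); WM=27
i=10 t=27 v=8: → [24,33),[20,29); WM=27
i=11 t=32 v=8: → [32,41),[28,37),[24,33); WM=32; [20,29) fires=4
i=12 t=29 v=3: → [28,37),[24,33); WM=32

[0,9)=2 [4,13)=3 [8,17)=1 [12,21)=4 [16,25)=3 [20,29)=4 [24,33)=5 [28,37)=2 [32,41)=1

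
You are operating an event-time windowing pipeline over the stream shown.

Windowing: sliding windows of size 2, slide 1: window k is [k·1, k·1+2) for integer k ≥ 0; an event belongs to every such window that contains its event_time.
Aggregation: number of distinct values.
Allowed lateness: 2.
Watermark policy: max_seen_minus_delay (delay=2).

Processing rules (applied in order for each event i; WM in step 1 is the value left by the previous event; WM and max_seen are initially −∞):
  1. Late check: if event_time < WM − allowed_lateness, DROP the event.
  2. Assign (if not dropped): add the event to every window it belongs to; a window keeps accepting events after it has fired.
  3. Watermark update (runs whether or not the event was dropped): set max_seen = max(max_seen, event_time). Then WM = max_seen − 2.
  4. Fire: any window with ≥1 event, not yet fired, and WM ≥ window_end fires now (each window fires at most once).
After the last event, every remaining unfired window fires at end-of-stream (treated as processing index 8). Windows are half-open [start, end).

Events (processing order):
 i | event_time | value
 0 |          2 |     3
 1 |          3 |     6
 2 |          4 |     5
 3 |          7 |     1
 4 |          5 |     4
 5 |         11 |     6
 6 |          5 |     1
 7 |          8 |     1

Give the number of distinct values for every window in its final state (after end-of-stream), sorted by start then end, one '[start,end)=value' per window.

i=0 t=2 v=3: → [2,4),[1,3); WM=0
i=1 t=3 v=6: → [3,5),[2,4); WM=1
i=2 t=4 v=5: → [4,6),[3,5); WM=2
i=3 t=7 v=1: → [7,9),[6,8); WM=5; [1,3) fires=1 [2,4) fires=2 [3,5) fires=2
i=4 t=5 v=4: → [5,7),[4,6); WM=5
i=5 t=11 v=6: → [11,13),[10,12); WM=9; [4,6) fires=2 [5,7) fires=1 [6,8) fires=1 [7,9) fires=1
i=6 t=5 v=1: DROP (t<9-2); WM=9
i=7 t=8 v=1: → [8,10),[7,9); WM=9

[1,3)=1 [2,4)=2 [3,5)=2 [4,6)=2 [5,7)=1 [6,8)=1 [7,9)=1 [8,10)=1 [10,12)=1 [11,13)=1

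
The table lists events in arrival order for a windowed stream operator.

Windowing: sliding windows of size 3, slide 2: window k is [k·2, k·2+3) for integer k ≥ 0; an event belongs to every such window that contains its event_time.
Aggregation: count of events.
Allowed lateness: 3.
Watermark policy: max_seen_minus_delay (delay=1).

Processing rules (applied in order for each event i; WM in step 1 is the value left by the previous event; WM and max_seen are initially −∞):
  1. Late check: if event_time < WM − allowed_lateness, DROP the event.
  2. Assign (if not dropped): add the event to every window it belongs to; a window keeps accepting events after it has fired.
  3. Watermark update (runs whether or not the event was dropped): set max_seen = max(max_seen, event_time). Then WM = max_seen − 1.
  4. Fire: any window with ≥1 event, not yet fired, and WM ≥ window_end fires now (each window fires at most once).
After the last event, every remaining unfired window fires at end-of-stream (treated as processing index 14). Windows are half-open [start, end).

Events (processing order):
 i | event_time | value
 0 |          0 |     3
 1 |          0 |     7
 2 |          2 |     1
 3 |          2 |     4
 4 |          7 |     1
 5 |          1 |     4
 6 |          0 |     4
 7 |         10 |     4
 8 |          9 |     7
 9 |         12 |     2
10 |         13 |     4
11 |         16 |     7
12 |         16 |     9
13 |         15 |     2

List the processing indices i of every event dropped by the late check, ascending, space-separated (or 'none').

i=0 t=0 v=3: → [0,3); WM=-1
i=1 t=0 v=7: → [0,3); WM=-1
i=2 t=2 v=1: → [2,5),[0,3); WM=1
i=3 t=2 v=4: → [2,5),[0,3); WM=1
i=4 t=7 v=1: → [6,9); WM=6; [0,3) fires=4 [2,5) fires=2
i=5 t=1 v=4: DROP (t<6-3); WM=6
i=6 t=0 v=4: DROP (t<6-3); WM=6
i=7 t=10 v=4: → [10,13),[8,11); WM=9; [6,9) fires=1
i=8 t=9 v=7: → [8,11); WM=9
i=9 t=12 v=2: → [12,15),[10,13); WM=11; [8,11) fires=2
i=10 t=13 v=4: → [12,15); WM=12
i=11 t=16 v=7: → [16,19),[14,17); WM=15; [10,13) fires=2 [12,15) fires=2
i=12 t=16 v=9: → [16,19),[14,17); WM=15
i=13 t=15 v=2: → [14,17); WM=15

5 6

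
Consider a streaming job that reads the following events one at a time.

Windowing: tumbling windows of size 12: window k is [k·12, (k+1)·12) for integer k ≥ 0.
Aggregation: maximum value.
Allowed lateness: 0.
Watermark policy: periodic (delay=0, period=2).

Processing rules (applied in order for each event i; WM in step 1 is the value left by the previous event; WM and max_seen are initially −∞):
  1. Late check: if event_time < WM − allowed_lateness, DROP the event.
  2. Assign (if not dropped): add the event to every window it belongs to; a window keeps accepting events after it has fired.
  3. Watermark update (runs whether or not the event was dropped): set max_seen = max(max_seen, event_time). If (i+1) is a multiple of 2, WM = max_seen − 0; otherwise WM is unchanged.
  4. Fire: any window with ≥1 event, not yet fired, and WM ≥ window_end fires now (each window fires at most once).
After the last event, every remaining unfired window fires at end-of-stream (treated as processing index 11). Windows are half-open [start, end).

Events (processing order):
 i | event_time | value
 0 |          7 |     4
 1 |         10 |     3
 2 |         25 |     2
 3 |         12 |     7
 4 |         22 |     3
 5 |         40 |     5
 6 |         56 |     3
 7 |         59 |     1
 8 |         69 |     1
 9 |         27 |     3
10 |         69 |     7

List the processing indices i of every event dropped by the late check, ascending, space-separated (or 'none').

i=0 t=7 v=4: → [0,12); WM=−∞
i=1 t=10 v=3: → [0,12); WM=10
i=2 t=25 v=2: → [24,36); WM=10
i=3 t=12 v=7: → [12,24); WM=25; [0,12) fires=4 [12,24) fires=7
i=4 t=22 v=3: DROP (t<25-0); WM=25
i=5 t=40 v=5: → [36,48); WM=40; [24,36) fires=2
i=6 t=56 v=3: → [48,60); WM=40
i=7 t=59 v=1: → [48,60); WM=59; [36,48) fires=5
i=8 t=69 v=1: → [60,72); WM=59
i=9 t=27 v=3: DROP (t<59-0); WM=69; [48,60) fires=3
i=10 t=69 v=7: → [60,72); WM=69

4 9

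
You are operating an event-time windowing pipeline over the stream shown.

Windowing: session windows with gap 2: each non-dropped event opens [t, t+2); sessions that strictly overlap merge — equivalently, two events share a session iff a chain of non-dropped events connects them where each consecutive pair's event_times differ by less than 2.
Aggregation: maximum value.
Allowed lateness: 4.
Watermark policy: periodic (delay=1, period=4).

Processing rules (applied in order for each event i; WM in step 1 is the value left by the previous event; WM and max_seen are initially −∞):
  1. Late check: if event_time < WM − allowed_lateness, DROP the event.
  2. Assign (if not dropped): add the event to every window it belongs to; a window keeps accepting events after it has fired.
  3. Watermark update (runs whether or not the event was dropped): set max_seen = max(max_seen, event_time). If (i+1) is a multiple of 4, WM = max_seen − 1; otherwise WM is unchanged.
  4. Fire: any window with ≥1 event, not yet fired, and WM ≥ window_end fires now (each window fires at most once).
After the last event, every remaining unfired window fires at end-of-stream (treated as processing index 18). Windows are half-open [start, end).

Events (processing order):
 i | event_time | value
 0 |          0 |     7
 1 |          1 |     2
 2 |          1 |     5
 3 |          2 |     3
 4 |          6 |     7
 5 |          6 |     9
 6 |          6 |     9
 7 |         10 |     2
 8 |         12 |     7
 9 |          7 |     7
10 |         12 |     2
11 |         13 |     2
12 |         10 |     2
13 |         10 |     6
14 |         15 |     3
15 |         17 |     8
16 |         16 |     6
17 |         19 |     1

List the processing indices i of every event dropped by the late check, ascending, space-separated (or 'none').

none

i=0 t=0 v=7: → [0,2); WM=−∞
i=1 t=1 v=2: → [0,3); WM=−∞
i=2 t=1 v=5: → [0,3); WM=−∞
i=3 t=2 v=3: → [0,4); WM=1
i=4 t=6 v=7: → [6,8); WM=1
i=5 t=6 v=9: → [6,8); WM=1
i=6 t=6 v=9: → [6,8); WM=1
i=7 t=10 v=2: → [10,12); WM=9
i=8 t=12 v=7: → [12,14); WM=9
i=9 t=7 v=7: → [6,9); WM=9
i=10 t=12 v=2: → [12,14); WM=9
i=11 t=13 v=2: → [12,15); WM=12
i=12 t=10 v=2: → [10,12); WM=12
i=13 t=10 v=6: → [10,12); WM=12
i=14 t=15 v=3: → [15,17); WM=12
i=15 t=17 v=8: → [17,19); WM=16
i=16 t=16 v=6: → [15,19); WM=16
i=17 t=19 v=1: → [19,21); WM=16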